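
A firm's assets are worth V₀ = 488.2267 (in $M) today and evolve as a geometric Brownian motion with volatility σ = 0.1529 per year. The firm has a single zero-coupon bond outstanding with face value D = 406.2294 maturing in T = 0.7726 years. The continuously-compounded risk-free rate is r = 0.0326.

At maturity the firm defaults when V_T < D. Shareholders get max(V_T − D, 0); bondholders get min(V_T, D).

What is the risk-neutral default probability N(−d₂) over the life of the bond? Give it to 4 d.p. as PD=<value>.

d₁ = [ln(V₀/D) + (r + σ²/2)T] / (σ√T)
   = [ln(488.2267/406.2294) + (0.0326 + 0.5·0.1529²)·0.7726] / (0.1529·√0.7726)
   = [0.183862 + 0.034218] / 0.134396 = 1.622670
d₂ = d₁ − σ√T = 1.622670 − 0.134396 = 1.488275
risk-neutral PD = N(−d₂) = N(-1.488275) = 0.068339

PD=0.0683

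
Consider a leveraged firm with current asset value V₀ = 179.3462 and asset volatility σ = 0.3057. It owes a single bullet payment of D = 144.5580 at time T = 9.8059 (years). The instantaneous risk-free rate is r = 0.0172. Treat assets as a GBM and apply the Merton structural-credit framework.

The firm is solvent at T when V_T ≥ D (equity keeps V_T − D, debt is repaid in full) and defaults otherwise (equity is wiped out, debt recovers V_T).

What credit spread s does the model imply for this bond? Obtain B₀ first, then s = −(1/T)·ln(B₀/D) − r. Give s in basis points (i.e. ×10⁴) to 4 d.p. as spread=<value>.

spread=296.9267

d₁ = [ln(V₀/D) + (r + σ²/2)T] / (σ√T)
   = [ln(179.3462/144.5580) + (0.0172 + 0.5·0.3057²)·9.8059] / (0.3057·√9.8059)
   = [0.215637 + 0.626854] / 0.957280 = 0.880089
d₂ = d₁ − σ√T = 0.880089 − 0.957280 = -0.077192
N(d₁) = 0.810594,  N(d₂) = 0.469235,  e^(−rT) = 0.844795
E₀ = V₀·N(d₁) − D·e^(−rT)·N(d₂)
   = 179.3462·0.810594 − 144.5580·0.844795·0.469235 = 88.073109
B₀ = V₀ − E₀ = 179.3462 − 88.073109 = 91.273091
spread = −(1/T)·ln(B₀/D) − r = −(1/9.8059)·ln(91.273091/144.5580) − 0.0172 = 0.02969267
in basis points: 0.02969267 × 10⁴ = 296.9267 bp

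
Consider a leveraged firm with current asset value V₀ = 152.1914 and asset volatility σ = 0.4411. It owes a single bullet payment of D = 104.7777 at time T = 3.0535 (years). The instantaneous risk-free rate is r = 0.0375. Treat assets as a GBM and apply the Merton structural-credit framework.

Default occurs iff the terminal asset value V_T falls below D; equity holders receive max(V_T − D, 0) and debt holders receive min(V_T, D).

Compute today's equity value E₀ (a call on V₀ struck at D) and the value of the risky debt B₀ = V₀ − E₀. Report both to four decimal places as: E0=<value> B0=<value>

d₁ = [ln(V₀/D) + (r + σ²/2)T] / (σ√T)
   = [ln(152.1914/104.7777) + (0.0375 + 0.5·0.4411²)·3.0535] / (0.4411·√3.0535)
   = [0.373298 + 0.411565] / 0.770790 = 1.018258
d₂ = d₁ − σ√T = 1.018258 − 0.770790 = 0.247468
N(d₁) = 0.845722,  N(d₂) = 0.597727,  e^(−rT) = 0.891806
E₀ = V₀·N(d₁) − D·e^(−rT)·N(d₂)
   = 152.1914·0.845722 − 104.7777·0.891806·0.597727 = 72.859203
B₀ = V₀ − E₀ = 152.1914 − 72.859203 = 79.332197

E0=72.8592 B0=79.3322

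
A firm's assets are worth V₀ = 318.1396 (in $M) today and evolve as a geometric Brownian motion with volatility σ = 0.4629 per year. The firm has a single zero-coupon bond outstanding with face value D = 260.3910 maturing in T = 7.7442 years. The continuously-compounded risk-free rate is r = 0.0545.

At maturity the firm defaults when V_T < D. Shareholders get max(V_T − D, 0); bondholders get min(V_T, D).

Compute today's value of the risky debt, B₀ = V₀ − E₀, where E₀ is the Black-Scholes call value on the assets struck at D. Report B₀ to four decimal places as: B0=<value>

B0=115.7547

d₁ = [ln(V₀/D) + (r + σ²/2)T] / (σ√T)
   = [ln(318.1396/260.3910) + (0.0545 + 0.5·0.4629²)·7.7442] / (0.4629·√7.7442)
   = [0.200306 + 1.251759] / 1.288177 = 1.127225
d₂ = d₁ − σ√T = 1.127225 − 1.288177 = -0.160952
N(d₁) = 0.870176,  N(d₂) = 0.436066,  e^(−rT) = 0.655695
E₀ = V₀·N(d₁) − D·e^(−rT)·N(d₂)
   = 318.1396·0.870176 − 260.3910·0.655695·0.436066 = 202.384916
B₀ = V₀ − E₀ = 318.1396 − 202.384916 = 115.754684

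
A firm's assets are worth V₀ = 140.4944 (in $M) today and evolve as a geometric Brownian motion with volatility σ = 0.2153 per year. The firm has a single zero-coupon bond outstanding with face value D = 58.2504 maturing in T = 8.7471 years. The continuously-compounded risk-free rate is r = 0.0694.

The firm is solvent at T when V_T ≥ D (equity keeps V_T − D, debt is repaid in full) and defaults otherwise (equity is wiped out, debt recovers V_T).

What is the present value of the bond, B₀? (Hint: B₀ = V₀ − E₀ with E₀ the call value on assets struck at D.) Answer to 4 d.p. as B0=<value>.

B0=31.6096

d₁ = [ln(V₀/D) + (r + σ²/2)T] / (σ√T)
   = [ln(140.4944/58.2504) + (0.0694 + 0.5·0.2153²)·8.7471] / (0.2153·√8.7471)
   = [0.880417 + 0.809781] / 0.636760 = 2.654369
d₂ = d₁ − σ√T = 2.654369 − 0.636760 = 2.017609
N(d₁) = 0.996027,  N(d₂) = 0.978184,  e^(−rT) = 0.544957
E₀ = V₀·N(d₁) − D·e^(−rT)·N(d₂)
   = 140.4944·0.996027 − 58.2504·0.544957·0.978184 = 108.884812
B₀ = V₀ − E₀ = 140.4944 − 108.884812 = 31.609588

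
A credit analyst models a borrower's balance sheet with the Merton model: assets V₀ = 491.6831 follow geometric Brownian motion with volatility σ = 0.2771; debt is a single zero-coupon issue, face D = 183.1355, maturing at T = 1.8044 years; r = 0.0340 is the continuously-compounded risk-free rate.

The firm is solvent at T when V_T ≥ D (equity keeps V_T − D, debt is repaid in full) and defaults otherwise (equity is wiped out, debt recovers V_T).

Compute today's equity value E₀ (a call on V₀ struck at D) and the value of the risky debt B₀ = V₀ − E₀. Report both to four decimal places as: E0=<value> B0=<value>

E0=319.5216 B0=172.1615

d₁ = [ln(V₀/D) + (r + σ²/2)T] / (σ√T)
   = [ln(491.6831/183.1355) + (0.0340 + 0.5·0.2771²)·1.8044] / (0.2771·√1.8044)
   = [0.987608 + 0.130624] / 0.372223 = 3.004203
d₂ = d₁ − σ√T = 3.004203 − 0.372223 = 2.631980
N(d₁) = 0.998669,  N(d₂) = 0.995756,  e^(−rT) = 0.940494
E₀ = V₀·N(d₁) − D·e^(−rT)·N(d₂)
   = 491.6831·0.998669 − 183.1355·0.940494·0.995756 = 319.521623
B₀ = V₀ − E₀ = 491.6831 − 319.521623 = 172.161477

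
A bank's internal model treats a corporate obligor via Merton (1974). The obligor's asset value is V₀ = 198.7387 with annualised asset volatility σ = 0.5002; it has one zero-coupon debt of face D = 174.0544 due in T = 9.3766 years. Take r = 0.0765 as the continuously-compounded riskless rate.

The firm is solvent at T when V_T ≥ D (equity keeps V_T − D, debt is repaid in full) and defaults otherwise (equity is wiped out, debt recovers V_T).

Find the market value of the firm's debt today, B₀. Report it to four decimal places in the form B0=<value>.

B0=53.9200

d₁ = [ln(V₀/D) + (r + σ²/2)T] / (σ√T)
   = [ln(198.7387/174.0544) + (0.0765 + 0.5·0.5002²)·9.3766] / (0.5002·√9.3766)
   = [0.132623 + 1.890323] / 1.531674 = 1.320742
d₂ = d₁ − σ√T = 1.320742 − 1.531674 = -0.210933
N(d₁) = 0.906706,  N(d₂) = 0.416470,  e^(−rT) = 0.488063
E₀ = V₀·N(d₁) − D·e^(−rT)·N(d₂)
   = 198.7387·0.906706 − 174.0544·0.488063·0.416470 = 144.818667
B₀ = V₀ − E₀ = 198.7387 − 144.818667 = 53.920033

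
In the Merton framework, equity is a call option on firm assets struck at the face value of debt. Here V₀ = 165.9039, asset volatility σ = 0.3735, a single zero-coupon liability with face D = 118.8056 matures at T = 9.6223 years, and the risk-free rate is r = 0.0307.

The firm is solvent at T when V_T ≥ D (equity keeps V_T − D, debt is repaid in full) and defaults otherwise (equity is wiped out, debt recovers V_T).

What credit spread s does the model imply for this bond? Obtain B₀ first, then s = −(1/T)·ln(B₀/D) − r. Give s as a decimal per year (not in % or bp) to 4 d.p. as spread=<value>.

d₁ = [ln(V₀/D) + (r + σ²/2)T] / (σ√T)
   = [ln(165.9039/118.8056) + (0.0307 + 0.5·0.3735²)·9.6223] / (0.3735·√9.6223)
   = [0.333920 + 0.966571] / 1.158591 = 1.122477
d₂ = d₁ − σ√T = 1.122477 − 1.158591 = -0.036114
N(d₁) = 0.869170,  N(d₂) = 0.485596,  e^(−rT) = 0.744230
E₀ = V₀·N(d₁) − D·e^(−rT)·N(d₂)
   = 165.9039·0.869170 − 118.8056·0.744230·0.485596 = 101.262948
B₀ = V₀ − E₀ = 165.9039 − 101.262948 = 64.640952
spread = −(1/T)·ln(B₀/D) − r = −(1/9.6223)·ln(64.640952/118.8056) − 0.0307 = 0.03255311

spread=0.0326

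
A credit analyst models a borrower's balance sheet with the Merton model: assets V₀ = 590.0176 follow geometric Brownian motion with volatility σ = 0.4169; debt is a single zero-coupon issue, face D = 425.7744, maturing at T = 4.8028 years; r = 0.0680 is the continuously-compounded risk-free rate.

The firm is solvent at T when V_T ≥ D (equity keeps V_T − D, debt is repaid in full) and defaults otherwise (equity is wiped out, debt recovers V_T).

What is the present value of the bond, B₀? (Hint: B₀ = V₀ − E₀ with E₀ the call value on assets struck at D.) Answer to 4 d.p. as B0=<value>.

B0=256.0356

d₁ = [ln(V₀/D) + (r + σ²/2)T] / (σ√T)
   = [ln(590.0176/425.7744) + (0.0680 + 0.5·0.4169²)·4.8028] / (0.4169·√4.8028)
   = [0.326243 + 0.743967] / 0.913649 = 1.171358
d₂ = d₁ − σ√T = 1.171358 − 0.913649 = 0.257710
N(d₁) = 0.879273,  N(d₂) = 0.601685,  e^(−rT) = 0.721379
E₀ = V₀·N(d₁) − D·e^(−rT)·N(d₂)
   = 590.0176·0.879273 − 425.7744·0.721379·0.601685 = 333.982043
B₀ = V₀ − E₀ = 590.0176 − 333.982043 = 256.035557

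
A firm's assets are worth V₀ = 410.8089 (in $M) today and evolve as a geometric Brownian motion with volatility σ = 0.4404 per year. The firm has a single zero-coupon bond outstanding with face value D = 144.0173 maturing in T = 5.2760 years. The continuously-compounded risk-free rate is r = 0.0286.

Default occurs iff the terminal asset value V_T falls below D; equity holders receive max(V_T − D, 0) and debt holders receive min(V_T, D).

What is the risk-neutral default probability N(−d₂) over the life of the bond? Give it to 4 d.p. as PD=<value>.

d₁ = [ln(V₀/D) + (r + σ²/2)T] / (σ√T)
   = [ln(410.8089/144.0173) + (0.0286 + 0.5·0.4404²)·5.2760] / (0.4404·√5.2760)
   = [1.048195 + 0.662539] / 1.011579 = 1.691153
d₂ = d₁ − σ√T = 1.691153 − 1.011579 = 0.679574
risk-neutral PD = N(−d₂) = N(-0.679574) = 0.248387

PD=0.2484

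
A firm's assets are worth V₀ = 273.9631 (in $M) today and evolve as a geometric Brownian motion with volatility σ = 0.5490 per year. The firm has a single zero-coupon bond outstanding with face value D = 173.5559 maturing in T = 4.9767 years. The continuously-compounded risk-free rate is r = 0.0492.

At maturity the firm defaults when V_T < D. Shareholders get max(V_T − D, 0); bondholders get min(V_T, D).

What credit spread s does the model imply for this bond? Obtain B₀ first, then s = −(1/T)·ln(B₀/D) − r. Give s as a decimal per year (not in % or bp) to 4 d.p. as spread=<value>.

d₁ = [ln(V₀/D) + (r + σ²/2)T] / (σ√T)
   = [ln(273.9631/173.5559) + (0.0492 + 0.5·0.5490²)·4.9767] / (0.5490·√4.9767)
   = [0.456494 + 0.994845] / 1.224738 = 1.185020
d₂ = d₁ − σ√T = 1.185020 − 1.224738 = -0.039718
N(d₁) = 0.881995,  N(d₂) = 0.484159,  e^(−rT) = 0.782819
E₀ = V₀·N(d₁) − D·e^(−rT)·N(d₂)
   = 273.9631·0.881995 − 173.5559·0.782819·0.484159 = 175.854900
B₀ = V₀ − E₀ = 273.9631 − 175.854900 = 98.108200
spread = −(1/T)·ln(B₀/D) − r = −(1/4.9767)·ln(98.108200/173.5559) − 0.0492 = 0.06541989

spread=0.0654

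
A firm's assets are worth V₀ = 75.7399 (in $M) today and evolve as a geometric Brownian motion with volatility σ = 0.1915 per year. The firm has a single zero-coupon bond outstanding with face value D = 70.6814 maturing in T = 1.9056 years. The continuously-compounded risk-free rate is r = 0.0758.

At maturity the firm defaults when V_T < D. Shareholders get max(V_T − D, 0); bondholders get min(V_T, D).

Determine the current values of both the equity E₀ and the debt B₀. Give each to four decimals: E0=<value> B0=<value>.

d₁ = [ln(V₀/D) + (r + σ²/2)T] / (σ√T)
   = [ln(75.7399/70.6814) + (0.0758 + 0.5·0.1915²)·1.9056] / (0.1915·√1.9056)
   = [0.069123 + 0.179386] / 0.264353 = 0.940062
d₂ = d₁ − σ√T = 0.940062 − 0.264353 = 0.675709
N(d₁) = 0.826407,  N(d₂) = 0.750387,  e^(−rT) = 0.865503
E₀ = V₀·N(d₁) − D·e^(−rT)·N(d₂)
   = 75.7399·0.826407 − 70.6814·0.865503·0.750387 = 16.687084
B₀ = V₀ − E₀ = 75.7399 − 16.687084 = 59.052816

E0=16.6871 B0=59.0528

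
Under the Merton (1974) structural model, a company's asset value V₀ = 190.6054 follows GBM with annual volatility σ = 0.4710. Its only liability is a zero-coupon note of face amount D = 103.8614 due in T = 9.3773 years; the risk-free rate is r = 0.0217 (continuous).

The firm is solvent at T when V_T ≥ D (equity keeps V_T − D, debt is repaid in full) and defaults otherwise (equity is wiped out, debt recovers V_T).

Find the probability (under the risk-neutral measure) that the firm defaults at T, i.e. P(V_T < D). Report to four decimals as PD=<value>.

PD=0.5632

d₁ = [ln(V₀/D) + (r + σ²/2)T] / (σ√T)
   = [ln(190.6054/103.8614) + (0.0217 + 0.5·0.4710²)·9.3773] / (0.4710·√9.3773)
   = [0.607148 + 1.243622] / 1.442314 = 1.283195
d₂ = d₁ − σ√T = 1.283195 − 1.442314 = -0.159119
risk-neutral PD = N(−d₂) = N(0.159119) = 0.563212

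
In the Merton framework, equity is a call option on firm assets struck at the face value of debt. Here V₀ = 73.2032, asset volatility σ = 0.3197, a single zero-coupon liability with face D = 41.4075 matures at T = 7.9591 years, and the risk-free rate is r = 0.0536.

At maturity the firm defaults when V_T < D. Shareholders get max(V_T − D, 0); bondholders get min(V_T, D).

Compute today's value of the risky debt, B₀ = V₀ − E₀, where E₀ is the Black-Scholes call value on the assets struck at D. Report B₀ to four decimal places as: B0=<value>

B0=24.4755

d₁ = [ln(V₀/D) + (r + σ²/2)T] / (σ√T)
   = [ln(73.2032/41.4075) + (0.0536 + 0.5·0.3197²)·7.9591] / (0.3197·√7.9591)
   = [0.569777 + 0.833350] / 0.901934 = 1.555688
d₂ = d₁ − σ√T = 1.555688 − 0.901934 = 0.653754
N(d₁) = 0.940109,  N(d₂) = 0.743365,  e^(−rT) = 0.652720
E₀ = V₀·N(d₁) − D·e^(−rT)·N(d₂)
   = 73.2032·0.940109 − 41.4075·0.652720·0.743365 = 48.727692
B₀ = V₀ − E₀ = 73.2032 − 48.727692 = 24.475508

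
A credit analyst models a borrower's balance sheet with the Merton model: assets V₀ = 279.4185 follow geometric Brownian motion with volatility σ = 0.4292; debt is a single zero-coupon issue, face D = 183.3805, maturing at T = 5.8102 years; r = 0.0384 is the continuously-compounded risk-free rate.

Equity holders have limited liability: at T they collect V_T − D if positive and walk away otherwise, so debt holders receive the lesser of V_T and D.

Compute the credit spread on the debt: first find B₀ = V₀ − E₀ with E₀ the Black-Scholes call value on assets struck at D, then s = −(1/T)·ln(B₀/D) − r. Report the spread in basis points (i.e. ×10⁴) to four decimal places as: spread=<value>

spread=418.5169

d₁ = [ln(V₀/D) + (r + σ²/2)T] / (σ√T)
   = [ln(279.4185/183.3805) + (0.0384 + 0.5·0.4292²)·5.8102] / (0.4292·√5.8102)
   = [0.421147 + 0.758268] / 1.034559 = 1.140017
d₂ = d₁ − σ√T = 1.140017 − 1.034559 = 0.105458
N(d₁) = 0.872860,  N(d₂) = 0.541994,  e^(−rT) = 0.800025
E₀ = V₀·N(d₁) − D·e^(−rT)·N(d₂)
   = 279.4185·0.872860 − 183.3805·0.800025·0.541994 = 164.377930
B₀ = V₀ − E₀ = 279.4185 − 164.377930 = 115.040570
spread = −(1/T)·ln(B₀/D) − r = −(1/5.8102)·ln(115.040570/183.3805) − 0.0384 = 0.04185169
in basis points: 0.04185169 × 10⁴ = 418.5169 bp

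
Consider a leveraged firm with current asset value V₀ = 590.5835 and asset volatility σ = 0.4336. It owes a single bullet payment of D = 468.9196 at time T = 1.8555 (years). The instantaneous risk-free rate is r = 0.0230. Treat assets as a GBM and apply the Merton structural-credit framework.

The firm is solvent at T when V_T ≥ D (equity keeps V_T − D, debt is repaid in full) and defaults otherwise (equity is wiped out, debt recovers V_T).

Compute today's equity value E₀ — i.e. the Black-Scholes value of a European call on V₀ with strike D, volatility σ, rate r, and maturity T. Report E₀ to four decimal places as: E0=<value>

d₁ = [ln(V₀/D) + (r + σ²/2)T] / (σ√T)
   = [ln(590.5835/468.9196) + (0.0230 + 0.5·0.4336²)·1.8555] / (0.4336·√1.8555)
   = [0.230680 + 0.217102] / 0.590636 = 0.758135
d₂ = d₁ − σ√T = 0.758135 − 0.590636 = 0.167499
N(d₁) = 0.775815,  N(d₂) = 0.566511,  e^(−rT) = 0.958221
E₀ = V₀·N(d₁) − D·e^(−rT)·N(d₂)
   = 590.5835·0.775815 − 468.9196·0.958221·0.566511 = 203.633637

E0=203.6336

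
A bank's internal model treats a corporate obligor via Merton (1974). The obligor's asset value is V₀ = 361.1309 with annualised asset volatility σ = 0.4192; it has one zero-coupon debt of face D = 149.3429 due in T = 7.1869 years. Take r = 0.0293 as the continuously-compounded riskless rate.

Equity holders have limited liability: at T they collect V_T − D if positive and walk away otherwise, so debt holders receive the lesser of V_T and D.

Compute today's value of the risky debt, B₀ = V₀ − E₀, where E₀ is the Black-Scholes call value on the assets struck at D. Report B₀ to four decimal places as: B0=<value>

d₁ = [ln(V₀/D) + (r + σ²/2)T] / (σ√T)
   = [ln(361.1309/149.3429) + (0.0293 + 0.5·0.4192²)·7.1869] / (0.4192·√7.1869)
   = [0.882995 + 0.842048] / 1.123808 = 1.534999
d₂ = d₁ − σ√T = 1.534999 − 1.123808 = 0.411191
N(d₁) = 0.937608,  N(d₂) = 0.659534,  e^(−rT) = 0.810117
E₀ = V₀·N(d₁) − D·e^(−rT)·N(d₂)
   = 361.1309·0.937608 − 149.3429·0.810117·0.659534 = 258.805330
B₀ = V₀ − E₀ = 361.1309 − 258.805330 = 102.325570

B0=102.3256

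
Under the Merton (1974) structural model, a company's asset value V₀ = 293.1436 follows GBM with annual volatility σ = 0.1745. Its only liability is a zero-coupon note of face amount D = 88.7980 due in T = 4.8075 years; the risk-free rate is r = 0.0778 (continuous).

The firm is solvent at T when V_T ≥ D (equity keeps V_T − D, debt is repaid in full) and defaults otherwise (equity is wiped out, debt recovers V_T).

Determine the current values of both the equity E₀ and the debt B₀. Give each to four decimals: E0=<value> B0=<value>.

d₁ = [ln(V₀/D) + (r + σ²/2)T] / (σ√T)
   = [ln(293.1436/88.7980) + (0.0778 + 0.5·0.1745²)·4.8075] / (0.1745·√4.8075)
   = [1.194298 + 0.447218] / 0.382609 = 4.290325
d₂ = d₁ − σ√T = 4.290325 − 0.382609 = 3.907717
N(d₁) = 0.999991,  N(d₂) = 0.999953,  e^(−rT) = 0.687961
E₀ = V₀·N(d₁) − D·e^(−rT)·N(d₂)
   = 293.1436·0.999991 − 88.7980·0.687961·0.999953 = 232.054293
B₀ = V₀ − E₀ = 293.1436 − 232.054293 = 61.089307

E0=232.0543 B0=61.0893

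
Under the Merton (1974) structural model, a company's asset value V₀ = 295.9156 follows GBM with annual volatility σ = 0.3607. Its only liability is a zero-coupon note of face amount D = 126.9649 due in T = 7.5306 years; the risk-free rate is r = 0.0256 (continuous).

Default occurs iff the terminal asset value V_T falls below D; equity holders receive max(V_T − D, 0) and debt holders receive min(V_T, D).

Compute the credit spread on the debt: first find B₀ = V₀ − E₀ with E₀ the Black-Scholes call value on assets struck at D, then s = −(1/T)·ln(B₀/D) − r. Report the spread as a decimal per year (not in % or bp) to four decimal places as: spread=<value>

d₁ = [ln(V₀/D) + (r + σ²/2)T] / (σ√T)
   = [ln(295.9156/126.9649) + (0.0256 + 0.5·0.3607²)·7.5306] / (0.3607·√7.5306)
   = [0.846164 + 0.682666] / 0.989831 = 1.544536
d₂ = d₁ − σ√T = 1.544536 − 0.989831 = 0.554705
N(d₁) = 0.938771,  N(d₂) = 0.710452,  e^(−rT) = 0.824661
E₀ = V₀·N(d₁) − D·e^(−rT)·N(d₂)
   = 295.9156·0.938771 − 126.9649·0.824661·0.710452 = 203.410497
B₀ = V₀ − E₀ = 295.9156 − 203.410497 = 92.505103
spread = −(1/T)·ln(B₀/D) − r = −(1/7.5306)·ln(92.505103/126.9649) − 0.0256 = 0.01644803

spread=0.0164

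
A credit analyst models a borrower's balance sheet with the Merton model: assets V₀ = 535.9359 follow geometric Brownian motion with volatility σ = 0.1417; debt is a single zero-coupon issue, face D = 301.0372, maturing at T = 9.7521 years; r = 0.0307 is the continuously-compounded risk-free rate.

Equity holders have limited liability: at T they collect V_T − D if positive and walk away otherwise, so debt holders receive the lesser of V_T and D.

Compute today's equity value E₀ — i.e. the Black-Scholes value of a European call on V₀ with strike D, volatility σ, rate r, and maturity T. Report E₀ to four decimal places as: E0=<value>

E0=314.1304

d₁ = [ln(V₀/D) + (r + σ²/2)T] / (σ√T)
   = [ln(535.9359/301.0372) + (0.0307 + 0.5·0.1417²)·9.7521] / (0.1417·√9.7521)
   = [0.576781 + 0.397295] / 0.442506 = 2.201273
d₂ = d₁ − σ√T = 2.201273 − 0.442506 = 1.758767
N(d₁) = 0.986142,  N(d₂) = 0.960691,  e^(−rT) = 0.741271
E₀ = V₀·N(d₁) − D·e^(−rT)·N(d₂)
   = 535.9359·0.986142 − 301.0372·0.741271·0.960691 = 314.130370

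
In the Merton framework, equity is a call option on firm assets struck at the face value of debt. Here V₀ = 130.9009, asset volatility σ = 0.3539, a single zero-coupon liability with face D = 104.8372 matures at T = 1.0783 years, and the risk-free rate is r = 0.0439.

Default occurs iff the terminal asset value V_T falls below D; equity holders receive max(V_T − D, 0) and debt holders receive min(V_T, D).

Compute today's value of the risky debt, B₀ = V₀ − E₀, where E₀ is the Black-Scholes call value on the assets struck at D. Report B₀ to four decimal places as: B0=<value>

B0=94.3661

d₁ = [ln(V₀/D) + (r + σ²/2)T] / (σ√T)
   = [ln(130.9009/104.8372) + (0.0439 + 0.5·0.3539²)·1.0783] / (0.3539·√1.0783)
   = [0.222032 + 0.114863] / 0.367494 = 0.916736
d₂ = d₁ − σ√T = 0.916736 − 0.367494 = 0.549242
N(d₁) = 0.820360,  N(d₂) = 0.708580,  e^(−rT) = 0.953766
E₀ = V₀·N(d₁) − D·e^(−rT)·N(d₂)
   = 130.9009·0.820360 − 104.8372·0.953766·0.708580 = 36.534776
B₀ = V₀ − E₀ = 130.9009 − 36.534776 = 94.366124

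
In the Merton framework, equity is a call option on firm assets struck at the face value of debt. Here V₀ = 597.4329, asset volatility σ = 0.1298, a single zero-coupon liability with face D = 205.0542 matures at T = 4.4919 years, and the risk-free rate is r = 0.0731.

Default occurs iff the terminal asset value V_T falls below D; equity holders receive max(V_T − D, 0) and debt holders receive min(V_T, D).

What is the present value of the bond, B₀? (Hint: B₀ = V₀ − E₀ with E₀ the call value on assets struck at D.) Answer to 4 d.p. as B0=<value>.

B0=147.6606

d₁ = [ln(V₀/D) + (r + σ²/2)T] / (σ√T)
   = [ln(597.4329/205.0542) + (0.0731 + 0.5·0.1298²)·4.4919] / (0.1298·√4.4919)
   = [1.069368 + 0.366198] / 0.275099 = 5.218351
d₂ = d₁ − σ√T = 5.218351 − 0.275099 = 4.943251
N(d₁) = 1.000000,  N(d₂) = 1.000000,  e^(−rT) = 0.720105
E₀ = V₀·N(d₁) − D·e^(−rT)·N(d₂)
   = 597.4329·1.000000 − 205.0542·0.720105·1.000000 = 449.772296
B₀ = V₀ − E₀ = 597.4329 − 449.772296 = 147.660604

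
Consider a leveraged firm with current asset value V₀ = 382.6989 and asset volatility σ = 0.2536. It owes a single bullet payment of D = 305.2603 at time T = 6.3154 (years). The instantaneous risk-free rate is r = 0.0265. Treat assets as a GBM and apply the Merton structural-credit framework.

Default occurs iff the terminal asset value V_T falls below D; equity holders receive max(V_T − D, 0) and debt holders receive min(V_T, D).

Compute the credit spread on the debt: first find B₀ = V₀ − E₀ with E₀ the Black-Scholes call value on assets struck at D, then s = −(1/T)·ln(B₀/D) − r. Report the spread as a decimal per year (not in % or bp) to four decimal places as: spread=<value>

spread=0.0209

d₁ = [ln(V₀/D) + (r + σ²/2)T] / (σ√T)
   = [ln(382.6989/305.2603) + (0.0265 + 0.5·0.2536²)·6.3154] / (0.2536·√6.3154)
   = [0.226084 + 0.370439] / 0.637308 = 0.936003
d₂ = d₁ − σ√T = 0.936003 − 0.637308 = 0.298695
N(d₁) = 0.825364,  N(d₂) = 0.617414,  e^(−rT) = 0.845897
E₀ = V₀·N(d₁) − D·e^(−rT)·N(d₂)
   = 382.6989·0.825364 − 305.2603·0.845897·0.617414 = 156.438290
B₀ = V₀ − E₀ = 382.6989 − 156.438290 = 226.260610
spread = −(1/T)·ln(B₀/D) − r = −(1/6.3154)·ln(226.260610/305.2603) − 0.0265 = 0.02092018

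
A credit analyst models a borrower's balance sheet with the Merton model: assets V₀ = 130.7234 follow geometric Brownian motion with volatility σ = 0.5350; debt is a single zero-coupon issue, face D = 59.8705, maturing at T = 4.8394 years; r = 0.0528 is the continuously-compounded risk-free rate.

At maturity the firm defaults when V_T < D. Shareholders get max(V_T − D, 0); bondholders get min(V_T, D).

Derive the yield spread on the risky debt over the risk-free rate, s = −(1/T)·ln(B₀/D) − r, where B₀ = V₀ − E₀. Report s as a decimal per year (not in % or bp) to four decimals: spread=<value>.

d₁ = [ln(V₀/D) + (r + σ²/2)T] / (σ√T)
   = [ln(130.7234/59.8705) + (0.0528 + 0.5·0.5350²)·4.8394] / (0.5350·√4.8394)
   = [0.780900 + 0.948099] / 1.176927 = 1.469079
d₂ = d₁ − σ√T = 1.469079 − 1.176927 = 0.292152
N(d₁) = 0.929094,  N(d₂) = 0.614915,  e^(−rT) = 0.774513
E₀ = V₀·N(d₁) − D·e^(−rT)·N(d₂)
   = 130.7234·0.929094 − 59.8705·0.774513·0.614915 = 92.940460
B₀ = V₀ − E₀ = 130.7234 − 92.940460 = 37.782940
spread = −(1/T)·ln(B₀/D) − r = −(1/4.8394)·ln(37.782940/59.8705) − 0.0528 = 0.04232051

spread=0.0423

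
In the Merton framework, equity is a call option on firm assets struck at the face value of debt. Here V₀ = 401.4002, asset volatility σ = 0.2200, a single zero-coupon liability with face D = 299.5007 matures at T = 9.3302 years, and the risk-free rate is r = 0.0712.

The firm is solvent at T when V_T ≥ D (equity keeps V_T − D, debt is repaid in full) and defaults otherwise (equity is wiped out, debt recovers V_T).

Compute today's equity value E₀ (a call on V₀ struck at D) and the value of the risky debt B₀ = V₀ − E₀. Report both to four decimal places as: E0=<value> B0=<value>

E0=252.8481 B0=148.5521

d₁ = [ln(V₀/D) + (r + σ²/2)T] / (σ√T)
   = [ln(401.4002/299.5007) + (0.0712 + 0.5·0.2200²)·9.3302] / (0.2200·√9.3302)
   = [0.292842 + 0.890101] / 0.671998 = 1.760337
d₂ = d₁ − σ√T = 1.760337 − 0.671998 = 1.088338
N(d₁) = 0.960825,  N(d₂) = 0.861777,  e^(−rT) = 0.514628
E₀ = V₀·N(d₁) − D·e^(−rT)·N(d₂)
   = 401.4002·0.960825 − 299.5007·0.514628·0.861777 = 252.848147
B₀ = V₀ − E₀ = 401.4002 − 252.848147 = 148.552053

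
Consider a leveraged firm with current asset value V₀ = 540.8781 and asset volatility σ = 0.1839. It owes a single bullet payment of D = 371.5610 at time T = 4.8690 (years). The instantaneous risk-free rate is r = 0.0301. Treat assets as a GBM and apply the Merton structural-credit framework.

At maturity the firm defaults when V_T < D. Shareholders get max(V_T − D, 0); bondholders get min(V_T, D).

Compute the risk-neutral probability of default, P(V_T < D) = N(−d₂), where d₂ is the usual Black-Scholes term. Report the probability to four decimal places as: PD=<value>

PD=0.1393

d₁ = [ln(V₀/D) + (r + σ²/2)T] / (σ√T)
   = [ln(540.8781/371.5610) + (0.0301 + 0.5·0.1839²)·4.8690] / (0.1839·√4.8690)
   = [0.375481 + 0.228890] / 0.405790 = 1.489367
d₂ = d₁ − σ√T = 1.489367 − 0.405790 = 1.083577
risk-neutral PD = N(−d₂) = N(-1.083577) = 0.139276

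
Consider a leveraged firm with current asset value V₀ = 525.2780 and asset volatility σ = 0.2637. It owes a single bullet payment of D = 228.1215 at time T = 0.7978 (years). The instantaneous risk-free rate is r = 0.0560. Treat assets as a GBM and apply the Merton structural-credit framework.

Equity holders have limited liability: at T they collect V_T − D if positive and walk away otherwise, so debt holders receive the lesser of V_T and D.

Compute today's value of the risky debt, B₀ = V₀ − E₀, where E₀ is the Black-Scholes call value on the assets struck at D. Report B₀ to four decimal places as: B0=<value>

B0=218.1523

d₁ = [ln(V₀/D) + (r + σ²/2)T] / (σ√T)
   = [ln(525.2780/228.1215) + (0.0560 + 0.5·0.2637²)·0.7978] / (0.2637·√0.7978)
   = [0.834049 + 0.072415] / 0.235536 = 3.848520
d₂ = d₁ − σ√T = 3.848520 − 0.235536 = 3.612984
N(d₁) = 0.999941,  N(d₂) = 0.999849,  e^(−rT) = 0.956307
E₀ = V₀·N(d₁) − D·e^(−rT)·N(d₂)
   = 525.2780·0.999941 − 228.1215·0.956307·0.999849 = 307.125731
B₀ = V₀ − E₀ = 525.2780 − 307.125731 = 218.152269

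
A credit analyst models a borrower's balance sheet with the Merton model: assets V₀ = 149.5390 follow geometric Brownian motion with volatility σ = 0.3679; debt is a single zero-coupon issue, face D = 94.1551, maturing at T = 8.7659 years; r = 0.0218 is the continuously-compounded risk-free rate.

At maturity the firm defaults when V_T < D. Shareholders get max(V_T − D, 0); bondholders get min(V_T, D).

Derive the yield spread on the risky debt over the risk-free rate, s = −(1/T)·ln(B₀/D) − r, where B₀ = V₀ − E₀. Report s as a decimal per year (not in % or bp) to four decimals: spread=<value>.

d₁ = [ln(V₀/D) + (r + σ²/2)T] / (σ√T)
   = [ln(149.5390/94.1551) + (0.0218 + 0.5·0.3679²)·8.7659] / (0.3679·√8.7659)
   = [0.462614 + 0.784331] / 1.089251 = 1.144772
d₂ = d₁ − σ√T = 1.144772 − 1.089251 = 0.055521
N(d₁) = 0.873848,  N(d₂) = 0.522138,  e^(−rT) = 0.826053
E₀ = V₀·N(d₁) − D·e^(−rT)·N(d₂)
   = 149.5390·0.873848 − 94.1551·0.826053·0.522138 = 90.063998
B₀ = V₀ − E₀ = 149.5390 − 90.063998 = 59.475002
spread = −(1/T)·ln(B₀/D) − r = −(1/8.7659)·ln(59.475002/94.1551) − 0.0218 = 0.03060618

spread=0.0306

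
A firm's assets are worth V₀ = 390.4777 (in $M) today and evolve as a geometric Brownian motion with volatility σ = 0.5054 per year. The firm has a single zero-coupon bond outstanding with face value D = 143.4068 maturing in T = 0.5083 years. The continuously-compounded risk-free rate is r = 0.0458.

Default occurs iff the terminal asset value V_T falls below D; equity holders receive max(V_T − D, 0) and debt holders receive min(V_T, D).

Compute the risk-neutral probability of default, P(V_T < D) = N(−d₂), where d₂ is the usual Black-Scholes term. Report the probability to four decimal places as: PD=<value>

d₁ = [ln(V₀/D) + (r + σ²/2)T] / (σ√T)
   = [ln(390.4777/143.4068) + (0.0458 + 0.5·0.5054²)·0.5083] / (0.5054·√0.5083)
   = [1.001686 + 0.088197] / 0.360326 = 3.024716
d₂ = d₁ − σ√T = 3.024716 − 0.360326 = 2.664390
risk-neutral PD = N(−d₂) = N(-2.664390) = 0.003856

PD=0.0039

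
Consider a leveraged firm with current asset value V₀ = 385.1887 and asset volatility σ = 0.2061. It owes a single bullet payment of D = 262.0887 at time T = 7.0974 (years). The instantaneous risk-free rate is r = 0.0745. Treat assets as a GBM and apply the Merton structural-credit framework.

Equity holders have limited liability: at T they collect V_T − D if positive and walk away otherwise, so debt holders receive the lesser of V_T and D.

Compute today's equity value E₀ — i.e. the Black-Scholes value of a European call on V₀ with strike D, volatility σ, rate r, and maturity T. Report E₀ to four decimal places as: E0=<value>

E0=233.3266

d₁ = [ln(V₀/D) + (r + σ²/2)T] / (σ√T)
   = [ln(385.1887/262.0887) + (0.0745 + 0.5·0.2061²)·7.0974] / (0.2061·√7.0974)
   = [0.385050 + 0.679495] / 0.549070 = 1.938816
d₂ = d₁ − σ√T = 1.938816 − 0.549070 = 1.389746
N(d₁) = 0.973738,  N(d₂) = 0.917697,  e^(−rT) = 0.589337
E₀ = V₀·N(d₁) − D·e^(−rT)·N(d₂)
   = 385.1887·0.973738 − 262.0887·0.589337·0.917697 = 233.326644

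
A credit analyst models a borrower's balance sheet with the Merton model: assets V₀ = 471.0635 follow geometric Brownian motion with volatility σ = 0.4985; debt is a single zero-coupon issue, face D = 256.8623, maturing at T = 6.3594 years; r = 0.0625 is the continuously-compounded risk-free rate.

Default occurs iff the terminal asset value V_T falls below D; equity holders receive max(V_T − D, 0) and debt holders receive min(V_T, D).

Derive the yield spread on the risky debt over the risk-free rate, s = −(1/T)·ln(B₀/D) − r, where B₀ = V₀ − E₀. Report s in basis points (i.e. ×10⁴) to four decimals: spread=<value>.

d₁ = [ln(V₀/D) + (r + σ²/2)T] / (σ√T)
   = [ln(471.0635/256.8623) + (0.0625 + 0.5·0.4985²)·6.3594] / (0.4985·√6.3594)
   = [0.606453 + 1.187625] / 1.257110 = 1.427145
d₂ = d₁ − σ√T = 1.427145 − 1.257110 = 0.170035
N(d₁) = 0.923231,  N(d₂) = 0.567509,  e^(−rT) = 0.672023
E₀ = V₀·N(d₁) − D·e^(−rT)·N(d₂)
   = 471.0635·0.923231 − 256.8623·0.672023·0.567509 = 336.938511
B₀ = V₀ − E₀ = 471.0635 − 336.938511 = 134.124989
spread = −(1/T)·ln(B₀/D) − r = −(1/6.3594)·ln(134.124989/256.8623) − 0.0625 = 0.03967442
in basis points: 0.03967442 × 10⁴ = 396.7442 bp

spread=396.7442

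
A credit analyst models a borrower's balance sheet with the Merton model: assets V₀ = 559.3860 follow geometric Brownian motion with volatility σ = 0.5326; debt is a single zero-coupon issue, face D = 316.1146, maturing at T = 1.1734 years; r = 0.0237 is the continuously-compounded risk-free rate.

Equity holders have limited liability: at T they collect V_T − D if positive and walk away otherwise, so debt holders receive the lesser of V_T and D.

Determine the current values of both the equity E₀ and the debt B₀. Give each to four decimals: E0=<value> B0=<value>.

E0=270.0046 B0=289.3814

d₁ = [ln(V₀/D) + (r + σ²/2)T] / (σ√T)
   = [ln(559.3860/316.1146) + (0.0237 + 0.5·0.5326²)·1.1734] / (0.5326·√1.1734)
   = [0.570735 + 0.194235] / 0.576931 = 1.325928
d₂ = d₁ − σ√T = 1.325928 − 0.576931 = 0.748996
N(d₁) = 0.907568,  N(d₂) = 0.773070,  e^(−rT) = 0.972574
E₀ = V₀·N(d₁) − D·e^(−rT)·N(d₂)
   = 559.3860·0.907568 − 316.1146·0.972574·0.773070 = 270.004576
B₀ = V₀ − E₀ = 559.3860 − 270.004576 = 289.381424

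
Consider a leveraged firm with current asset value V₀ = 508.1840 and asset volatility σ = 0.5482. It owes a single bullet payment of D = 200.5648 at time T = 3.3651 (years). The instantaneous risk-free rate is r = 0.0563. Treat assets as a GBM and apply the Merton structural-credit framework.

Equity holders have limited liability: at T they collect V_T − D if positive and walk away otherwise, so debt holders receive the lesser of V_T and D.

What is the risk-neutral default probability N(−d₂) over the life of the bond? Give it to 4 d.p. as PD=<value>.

PD=0.2709

d₁ = [ln(V₀/D) + (r + σ²/2)T] / (σ√T)
   = [ln(508.1840/200.5648) + (0.0563 + 0.5·0.5482²)·3.3651] / (0.5482·√3.3651)
   = [0.929706 + 0.695101] / 1.005630 = 1.615711
d₂ = d₁ − σ√T = 1.615711 − 1.005630 = 0.610081
risk-neutral PD = N(−d₂) = N(-0.610081) = 0.270904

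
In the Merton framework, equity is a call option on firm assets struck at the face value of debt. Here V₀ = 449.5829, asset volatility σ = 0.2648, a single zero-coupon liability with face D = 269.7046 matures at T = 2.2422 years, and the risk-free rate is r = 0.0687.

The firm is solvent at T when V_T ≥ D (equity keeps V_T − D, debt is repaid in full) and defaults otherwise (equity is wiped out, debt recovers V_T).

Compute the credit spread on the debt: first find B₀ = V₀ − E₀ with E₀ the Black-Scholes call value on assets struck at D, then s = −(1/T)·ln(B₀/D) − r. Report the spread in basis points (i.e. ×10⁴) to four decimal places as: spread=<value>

d₁ = [ln(V₀/D) + (r + σ²/2)T] / (σ√T)
   = [ln(449.5829/269.7046) + (0.0687 + 0.5·0.2648²)·2.2422] / (0.2648·√2.2422)
   = [0.510993 + 0.232650] / 0.396511 = 1.875466
d₂ = d₁ − σ√T = 1.875466 − 0.396511 = 1.478955
N(d₁) = 0.969636,  N(d₂) = 0.930424,  e^(−rT) = 0.857238
E₀ = V₀·N(d₁) − D·e^(−rT)·N(d₂)
   = 449.5829·0.969636 − 269.7046·0.857238·0.930424 = 220.816551
B₀ = V₀ − E₀ = 449.5829 − 220.816551 = 228.766349
spread = −(1/T)·ln(B₀/D) − r = −(1/2.2422)·ln(228.766349/269.7046) − 0.0687 = 0.00472169
in basis points: 0.00472169 × 10⁴ = 47.2169 bp

spread=47.2169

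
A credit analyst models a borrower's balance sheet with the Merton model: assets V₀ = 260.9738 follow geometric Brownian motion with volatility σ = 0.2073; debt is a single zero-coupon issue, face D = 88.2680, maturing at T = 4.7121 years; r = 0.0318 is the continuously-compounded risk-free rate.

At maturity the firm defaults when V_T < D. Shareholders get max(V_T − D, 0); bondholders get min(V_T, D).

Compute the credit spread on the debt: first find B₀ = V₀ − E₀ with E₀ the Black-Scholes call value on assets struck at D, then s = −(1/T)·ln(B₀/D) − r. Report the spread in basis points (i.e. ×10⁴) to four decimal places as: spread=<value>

d₁ = [ln(V₀/D) + (r + σ²/2)T] / (σ√T)
   = [ln(260.9738/88.2680) + (0.0318 + 0.5·0.2073²)·4.7121] / (0.2073·√4.7121)
   = [1.084042 + 0.251092] / 0.449994 = 2.967006
d₂ = d₁ − σ√T = 2.967006 − 0.449994 = 2.517012
N(d₁) = 0.998496,  N(d₂) = 0.994082,  e^(−rT) = 0.860842
E₀ = V₀·N(d₁) − D·e^(−rT)·N(d₂)
   = 260.9738·0.998496 − 88.2680·0.860842·0.994082 = 185.046299
B₀ = V₀ − E₀ = 260.9738 − 185.046299 = 75.927501
spread = −(1/T)·ln(B₀/D) − r = −(1/4.7121)·ln(75.927501/88.2680) − 0.0318 = 0.00015999
in basis points: 0.00015999 × 10⁴ = 1.5999 bp

spread=1.5999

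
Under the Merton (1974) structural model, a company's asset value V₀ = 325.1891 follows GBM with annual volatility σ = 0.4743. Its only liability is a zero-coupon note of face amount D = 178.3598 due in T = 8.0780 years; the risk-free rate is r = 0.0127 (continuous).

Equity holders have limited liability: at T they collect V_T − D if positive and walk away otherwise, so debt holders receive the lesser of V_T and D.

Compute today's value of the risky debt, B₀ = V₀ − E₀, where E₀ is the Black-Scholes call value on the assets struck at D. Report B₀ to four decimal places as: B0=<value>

d₁ = [ln(V₀/D) + (r + σ²/2)T] / (σ√T)
   = [ln(325.1891/178.3598) + (0.0127 + 0.5·0.4743²)·8.0780] / (0.4743·√8.0780)
   = [0.600604 + 1.011206] / 1.348047 = 1.195663
d₂ = d₁ − σ√T = 1.195663 − 1.348047 = -0.152384
N(d₁) = 0.884086,  N(d₂) = 0.439442,  e^(−rT) = 0.902496
E₀ = V₀·N(d₁) − D·e^(−rT)·N(d₂)
   = 325.1891·0.884086 − 178.3598·0.902496·0.439442 = 216.758540
B₀ = V₀ − E₀ = 325.1891 − 216.758540 = 108.430560

B0=108.4306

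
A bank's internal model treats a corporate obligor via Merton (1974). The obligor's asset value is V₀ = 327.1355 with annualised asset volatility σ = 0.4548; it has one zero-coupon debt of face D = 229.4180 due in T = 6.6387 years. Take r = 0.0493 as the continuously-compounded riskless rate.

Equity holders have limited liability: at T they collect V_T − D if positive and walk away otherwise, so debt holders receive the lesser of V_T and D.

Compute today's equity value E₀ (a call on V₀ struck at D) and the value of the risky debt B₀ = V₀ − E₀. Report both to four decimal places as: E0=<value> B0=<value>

E0=204.9814 B0=122.1541

d₁ = [ln(V₀/D) + (r + σ²/2)T] / (σ√T)
   = [ln(327.1355/229.4180) + (0.0493 + 0.5·0.4548²)·6.6387] / (0.4548·√6.6387)
   = [0.354829 + 1.013872] / 1.171823 = 1.168010
d₂ = d₁ − σ√T = 1.168010 − 1.171823 = -0.003813
N(d₁) = 0.878599,  N(d₂) = 0.498479,  e^(−rT) = 0.720876
E₀ = V₀·N(d₁) − D·e^(−rT)·N(d₂)
   = 327.1355·0.878599 − 229.4180·0.720876·0.498479 = 204.981385
B₀ = V₀ − E₀ = 327.1355 − 204.981385 = 122.154115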